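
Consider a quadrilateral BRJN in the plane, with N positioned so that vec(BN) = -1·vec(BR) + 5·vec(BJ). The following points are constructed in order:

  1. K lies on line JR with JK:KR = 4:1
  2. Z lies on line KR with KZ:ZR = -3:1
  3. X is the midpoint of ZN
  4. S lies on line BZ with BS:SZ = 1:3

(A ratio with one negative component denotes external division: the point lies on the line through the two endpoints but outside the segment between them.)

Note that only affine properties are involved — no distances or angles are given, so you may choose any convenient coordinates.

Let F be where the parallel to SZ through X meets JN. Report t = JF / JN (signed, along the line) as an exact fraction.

t = 16/43

Choose coordinates B = (0, 0), R = (1, 0), J = (0, 1), N = (-1, 5).
1. K lies on line JR with JK:KR = 4:1 ⇒ K = (4/5, 1/5)
2. Z lies on line KR with KZ:ZR = -3:1 ⇒ Z = (11/10, -1/10)
3. X is the midpoint of ZN ⇒ X = (1/20, 49/20)
4. S lies on line BZ with BS:SZ = 1:3 ⇒ S = (11/40, -1/40)
through X parallel to SZ: direction (33/40, -3/40); meets JN at F = (-16/43, 107/43)
F = J + t·(N−J) with t = 16/43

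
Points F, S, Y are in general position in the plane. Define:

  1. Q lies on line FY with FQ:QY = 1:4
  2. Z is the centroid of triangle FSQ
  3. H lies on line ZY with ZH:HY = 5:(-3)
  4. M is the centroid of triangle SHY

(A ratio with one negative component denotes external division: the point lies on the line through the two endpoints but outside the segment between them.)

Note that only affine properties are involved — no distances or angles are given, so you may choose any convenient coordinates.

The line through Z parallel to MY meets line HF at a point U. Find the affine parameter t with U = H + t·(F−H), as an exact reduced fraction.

Assign F = (0, 0), S = (1, 0), Y = (0, 1) — the answer is frame-independent, so this choice is without loss of generality.
1. Q lies on line FY with FQ:QY = 1:4 ⇒ Q = (0, 1/5)
2. Z is the centroid of triangle FSQ ⇒ Z = (1/3, 1/15)
3. H lies on line ZY with ZH:HY = 5:(-3) ⇒ H = (-1/2, 12/5)
4. M is the centroid of triangle SHY ⇒ M = (1/6, 17/15)
through Z parallel to MY: direction (-1/6, -2/15); meets HF at U = (1/28, -6/35)
U = H + t·(F−H) with t = 15/14

t = 15/14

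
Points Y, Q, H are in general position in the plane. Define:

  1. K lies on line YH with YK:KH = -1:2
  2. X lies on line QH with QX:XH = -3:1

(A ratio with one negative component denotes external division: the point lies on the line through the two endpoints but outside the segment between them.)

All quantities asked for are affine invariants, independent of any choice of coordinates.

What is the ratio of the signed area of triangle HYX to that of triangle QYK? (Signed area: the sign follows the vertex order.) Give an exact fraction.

Set Y = (0, 0), Q = (1, 0), H = (0, 1); any affine frame gives the same invariant.
1. K lies on line YH with YK:KH = -1:2 ⇒ K = (0, -1)
2. X lies on line QH with QX:XH = -3:1 ⇒ X = (-1/2, 3/2)
2·[HYX] = -1/2, 2·[QYK] = 1
[HYX]:[QYK] = -1/2:1 = -1/2

[HYX]:[QYK] = -1/2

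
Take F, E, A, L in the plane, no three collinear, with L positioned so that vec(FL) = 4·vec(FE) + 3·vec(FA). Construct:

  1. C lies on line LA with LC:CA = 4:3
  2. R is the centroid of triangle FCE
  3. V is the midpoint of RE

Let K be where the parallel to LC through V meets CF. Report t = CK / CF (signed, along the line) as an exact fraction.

Choose coordinates F = (0, 0), E = (1, 0), A = (0, 1), L = (4, 3).
1. C lies on line LA with LC:CA = 4:3 ⇒ C = (12/7, 13/7)
2. R is the centroid of triangle FCE ⇒ R = (19/21, 13/21)
3. V is the midpoint of RE ⇒ V = (20/21, 13/42)
through V parallel to LC: direction (-16/7, -8/7); meets CF at K = (-2/7, -13/42)
K = C + t·(F−C) with t = 7/6

t = 7/6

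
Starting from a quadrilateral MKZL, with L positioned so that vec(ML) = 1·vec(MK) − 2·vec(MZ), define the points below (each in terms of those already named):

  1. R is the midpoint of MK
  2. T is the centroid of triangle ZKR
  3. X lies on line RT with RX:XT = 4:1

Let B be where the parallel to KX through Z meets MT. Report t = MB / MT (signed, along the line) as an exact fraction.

t = 5/3

Work in coordinates with M = (0, 0), K = (1, 0), Z = (0, 1), L = (1, -2).
1. R is the midpoint of MK ⇒ R = (1/2, 0)
2. T is the centroid of triangle ZKR ⇒ T = (1/2, 1/3)
3. X lies on line RT with RX:XT = 4:1 ⇒ X = (1/2, 4/15)
through Z parallel to KX: direction (-1/2, 4/15); meets MT at B = (5/6, 5/9)
B = M + t·(T−M) with t = 5/3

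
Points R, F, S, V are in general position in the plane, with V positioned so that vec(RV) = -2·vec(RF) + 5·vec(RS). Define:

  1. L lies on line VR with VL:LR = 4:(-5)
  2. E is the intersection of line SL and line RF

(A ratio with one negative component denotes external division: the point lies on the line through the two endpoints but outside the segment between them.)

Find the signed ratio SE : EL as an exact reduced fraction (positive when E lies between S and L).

SE:EL = -1/25

Set R = (0, 0), F = (1, 0), S = (0, 1), V = (-2, 5); any affine frame gives the same invariant.
1. L lies on line VR with VL:LR = 4:(-5) ⇒ L = (-10, 25)
2. E is the intersection of line SL and line RF ⇒ E = (5/12, 0)
E = S + t·(L−S) with t = -1/24, so SE:EL = t:(1−t) = -1/24:25/24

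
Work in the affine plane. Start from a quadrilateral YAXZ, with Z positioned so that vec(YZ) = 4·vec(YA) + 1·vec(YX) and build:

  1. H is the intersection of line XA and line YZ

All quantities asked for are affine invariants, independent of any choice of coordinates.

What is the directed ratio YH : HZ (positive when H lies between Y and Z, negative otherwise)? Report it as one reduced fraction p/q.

Assign Y = (0, 0), A = (1, 0), X = (0, 1), Z = (4, 1) — the answer is frame-independent, so this choice is without loss of generality.
1. H is the intersection of line XA and line YZ ⇒ H = (4/5, 1/5)
H = Y + t·(Z−Y) with t = 1/5, so YH:HZ = t:(1−t) = 1/5:4/5

YH:HZ = 1/4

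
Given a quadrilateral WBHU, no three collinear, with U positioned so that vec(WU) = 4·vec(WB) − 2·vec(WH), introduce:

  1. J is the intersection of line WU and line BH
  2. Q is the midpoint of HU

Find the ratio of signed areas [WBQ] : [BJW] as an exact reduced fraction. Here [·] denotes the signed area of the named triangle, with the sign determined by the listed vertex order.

Choose coordinates W = (0, 0), B = (1, 0), H = (0, 1), U = (4, -2).
1. J is the intersection of line WU and line BH ⇒ J = (2, -1)
2. Q is the midpoint of HU ⇒ Q = (2, -1/2)
2·[WBQ] = -1/2, 2·[BJW] = -1
[WBQ]:[BJW] = -1/2:-1 = 1/2

[WBQ]:[BJW] = 1/2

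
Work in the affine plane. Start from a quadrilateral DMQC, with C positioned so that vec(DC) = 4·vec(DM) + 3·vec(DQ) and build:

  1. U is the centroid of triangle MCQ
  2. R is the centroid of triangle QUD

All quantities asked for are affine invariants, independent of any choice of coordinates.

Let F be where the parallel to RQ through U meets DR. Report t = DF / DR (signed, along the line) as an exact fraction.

t = 2

Set D = (0, 0), M = (1, 0), Q = (0, 1), C = (4, 3); any affine frame gives the same invariant.
1. U is the centroid of triangle MCQ ⇒ U = (5/3, 4/3)
2. R is the centroid of triangle QUD ⇒ R = (5/9, 7/9)
through U parallel to RQ: direction (-5/9, 2/9); meets DR at F = (10/9, 14/9)
F = D + t·(R−D) with t = 2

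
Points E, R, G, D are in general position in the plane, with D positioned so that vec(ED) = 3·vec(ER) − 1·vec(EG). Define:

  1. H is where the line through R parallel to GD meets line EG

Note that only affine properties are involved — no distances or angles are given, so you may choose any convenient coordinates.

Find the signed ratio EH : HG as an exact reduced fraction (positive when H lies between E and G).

Set E = (0, 0), R = (1, 0), G = (0, 1), D = (3, -1); any affine frame gives the same invariant.
1. H is where the line through R parallel to GD meets line EG ⇒ H = (0, 2/3)
H = E + t·(G−E) with t = 2/3, so EH:HG = t:(1−t) = 2/3:1/3

EH:HG = 2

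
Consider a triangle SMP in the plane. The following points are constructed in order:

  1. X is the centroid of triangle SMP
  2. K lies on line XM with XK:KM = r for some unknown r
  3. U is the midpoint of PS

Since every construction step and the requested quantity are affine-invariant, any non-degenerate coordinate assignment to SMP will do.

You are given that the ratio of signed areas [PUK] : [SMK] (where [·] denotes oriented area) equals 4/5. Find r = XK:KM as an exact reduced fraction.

r = 1/5

Assign S = (0, 0), M = (1, 0), P = (0, 1) — the answer is frame-independent, so this choice is without loss of generality.
1. X is the centroid of triangle SMP ⇒ X = (1/3, 1/3)
2. With XK:KM = r, write λ = r/(r+1) so K = X + λ·(M−X); K is affine-linear in λ
3. U is the midpoint of PS ⇒ U = (0, 1/2)
Every point depending on K is an affine combination of K and λ-independent points, so each such coordinate is linear in λ; the λ² term in each signed area is a multiple of (M−X)×(M−X) = 0, so 2·[PUK] and 2·[SMK] are each linear in λ. Evaluating at λ=0 and λ=1:
  2·[PUK] = 1/3·λ + 1/6,   2·[SMK] = -1/3·λ + 1/3
So [PUK]:[SMK] = (1/3·λ + 1/6) / (-1/3·λ + 1/3). Setting this equal to 4/5:
  1/3·λ + 1/6 = 4/5·(-1/3·λ + 1/3)  ⇒  λ = 1/6
Then r = λ/(1−λ) = (1/6)/(5/6) = 1/5. Check: with r = 1/5, K = (4/9, 5/18) and [PUK]:[SMK] = 4/5 as required.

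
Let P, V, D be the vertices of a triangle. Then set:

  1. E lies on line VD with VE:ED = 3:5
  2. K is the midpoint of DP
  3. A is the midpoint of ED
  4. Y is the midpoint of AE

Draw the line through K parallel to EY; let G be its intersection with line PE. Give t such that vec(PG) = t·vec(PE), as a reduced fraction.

t = 1/2

Choose coordinates P = (0, 0), V = (1, 0), D = (0, 1).
1. E lies on line VD with VE:ED = 3:5 ⇒ E = (5/8, 3/8)
2. K is the midpoint of DP ⇒ K = (0, 1/2)
3. A is the midpoint of ED ⇒ A = (5/16, 11/16)
4. Y is the midpoint of AE ⇒ Y = (15/32, 17/32)
through K parallel to EY: direction (-5/32, 5/32); meets PE at G = (5/16, 3/16)
G = P + t·(E−P) with t = 1/2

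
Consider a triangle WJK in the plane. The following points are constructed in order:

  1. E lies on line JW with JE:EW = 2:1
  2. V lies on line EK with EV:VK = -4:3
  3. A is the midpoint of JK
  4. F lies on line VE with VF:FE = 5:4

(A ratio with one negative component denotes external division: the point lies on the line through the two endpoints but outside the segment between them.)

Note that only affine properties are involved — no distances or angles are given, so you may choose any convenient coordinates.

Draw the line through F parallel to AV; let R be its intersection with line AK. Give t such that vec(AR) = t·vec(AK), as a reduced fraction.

Assign W = (0, 0), J = (1, 0), K = (0, 1) — the answer is frame-independent, so this choice is without loss of generality.
1. E lies on line JW with JE:EW = 2:1 ⇒ E = (1/3, 0)
2. V lies on line EK with EV:VK = -4:3 ⇒ V = (-1, 4)
3. A is the midpoint of JK ⇒ A = (1/2, 1/2)
4. F lies on line VE with VF:FE = 5:4 ⇒ F = (-7/27, 16/9)
through F parallel to AV: direction (-3/2, 7/2); meets AK at R = (7/54, 47/54)
R = A + t·(K−A) with t = 20/27

t = 20/27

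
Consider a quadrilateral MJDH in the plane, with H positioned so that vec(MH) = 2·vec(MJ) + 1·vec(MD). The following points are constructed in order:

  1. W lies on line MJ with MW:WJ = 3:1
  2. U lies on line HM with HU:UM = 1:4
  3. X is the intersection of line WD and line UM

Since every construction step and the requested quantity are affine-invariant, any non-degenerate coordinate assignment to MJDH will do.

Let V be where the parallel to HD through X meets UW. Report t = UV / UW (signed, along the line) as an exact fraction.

Assign M = (0, 0), J = (1, 0), D = (0, 1), H = (2, 1) — the answer is frame-independent, so this choice is without loss of generality.
1. W lies on line MJ with MW:WJ = 3:1 ⇒ W = (3/4, 0)
2. U lies on line HM with HU:UM = 1:4 ⇒ U = (8/5, 4/5)
3. X is the intersection of line WD and line UM ⇒ X = (6/11, 3/11)
through X parallel to HD: direction (-2, 0); meets UW at V = (183/176, 3/11)
V = U + t·(W−U) with t = 29/44

t = 29/44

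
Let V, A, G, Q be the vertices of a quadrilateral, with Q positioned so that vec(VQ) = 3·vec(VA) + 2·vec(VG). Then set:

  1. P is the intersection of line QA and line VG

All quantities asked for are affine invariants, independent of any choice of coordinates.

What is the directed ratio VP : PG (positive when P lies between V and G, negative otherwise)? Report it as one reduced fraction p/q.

Set V = (0, 0), A = (1, 0), G = (0, 1), Q = (3, 2); any affine frame gives the same invariant.
1. P is the intersection of line QA and line VG ⇒ P = (0, -1)
P = V + t·(G−V) with t = -1, so VP:PG = t:(1−t) = -1:2

VP:PG = -1/2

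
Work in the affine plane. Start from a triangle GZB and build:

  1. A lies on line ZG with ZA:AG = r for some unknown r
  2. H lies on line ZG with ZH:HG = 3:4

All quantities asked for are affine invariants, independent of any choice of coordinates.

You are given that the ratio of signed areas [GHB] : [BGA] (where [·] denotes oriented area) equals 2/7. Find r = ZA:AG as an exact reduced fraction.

r = -1/2

Choose coordinates G = (0, 0), Z = (1, 0), B = (0, 1).
1. With ZA:AG = r, write λ = r/(r+1) so A = Z + λ·(G−Z); A is affine-linear in λ
2. H lies on line ZG with ZH:HG = 3:4 ⇒ H = (4/7, 0)
Every point depending on A is an affine combination of A and λ-independent points, so each such coordinate is linear in λ; the λ² term in each signed area is a multiple of (G−Z)×(G−Z) = 0, so 2·[GHB] and 2·[BGA] are each linear in λ. Evaluating at λ=0 and λ=1:
  2·[GHB] = 4/7,   2·[BGA] = −λ + 1
So [GHB]:[BGA] = (4/7) / (−λ + 1). Setting this equal to 2/7:
  4/7 = 2/7·(−λ + 1)  ⇒  λ = -1
Then r = λ/(1−λ) = (-1)/(2) = -1/2. Check: with r = -1/2, A = (2, 0) and [GHB]:[BGA] = 2/7 as required.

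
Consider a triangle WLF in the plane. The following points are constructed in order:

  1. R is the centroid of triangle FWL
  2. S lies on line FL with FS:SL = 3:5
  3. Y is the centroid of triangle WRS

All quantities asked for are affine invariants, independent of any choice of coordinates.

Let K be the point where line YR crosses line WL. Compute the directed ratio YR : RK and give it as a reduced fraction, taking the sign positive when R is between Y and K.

YR:RK = -1/24

Set W = (0, 0), L = (1, 0), F = (0, 1); any affine frame gives the same invariant.
1. R is the centroid of triangle FWL ⇒ R = (1/3, 1/3)
2. S lies on line FL with FS:SL = 3:5 ⇒ S = (3/8, 5/8)
3. Y is the centroid of triangle WRS ⇒ Y = (17/72, 23/72)
line YR meets WL at K = (-2, 0)
R = Y + t·(K−Y) with t = -1/23, so YR:RK = -1/23:24/23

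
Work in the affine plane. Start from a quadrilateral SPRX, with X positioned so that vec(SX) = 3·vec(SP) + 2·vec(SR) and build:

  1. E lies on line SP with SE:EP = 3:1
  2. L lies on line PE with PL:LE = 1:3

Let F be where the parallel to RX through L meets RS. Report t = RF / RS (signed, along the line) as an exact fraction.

Choose coordinates S = (0, 0), P = (1, 0), R = (0, 1), X = (3, 2).
1. E lies on line SP with SE:EP = 3:1 ⇒ E = (3/4, 0)
2. L lies on line PE with PL:LE = 1:3 ⇒ L = (15/16, 0)
through L parallel to RX: direction (3, 1); meets RS at F = (0, -5/16)
F = R + t·(S−R) with t = 21/16

t = 21/16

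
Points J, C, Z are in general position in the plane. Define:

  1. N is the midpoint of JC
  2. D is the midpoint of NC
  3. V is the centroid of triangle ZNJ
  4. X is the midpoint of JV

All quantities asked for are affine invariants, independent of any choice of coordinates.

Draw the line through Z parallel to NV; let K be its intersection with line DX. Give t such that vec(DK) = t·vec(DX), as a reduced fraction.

t = -1/2

Assign J = (0, 0), C = (1, 0), Z = (0, 1) — the answer is frame-independent, so this choice is without loss of generality.
1. N is the midpoint of JC ⇒ N = (1/2, 0)
2. D is the midpoint of NC ⇒ D = (3/4, 0)
3. V is the centroid of triangle ZNJ ⇒ V = (1/6, 1/3)
4. X is the midpoint of JV ⇒ X = (1/12, 1/6)
through Z parallel to NV: direction (-1/3, 1/3); meets DX at K = (13/12, -1/12)
K = D + t·(X−D) with t = -1/2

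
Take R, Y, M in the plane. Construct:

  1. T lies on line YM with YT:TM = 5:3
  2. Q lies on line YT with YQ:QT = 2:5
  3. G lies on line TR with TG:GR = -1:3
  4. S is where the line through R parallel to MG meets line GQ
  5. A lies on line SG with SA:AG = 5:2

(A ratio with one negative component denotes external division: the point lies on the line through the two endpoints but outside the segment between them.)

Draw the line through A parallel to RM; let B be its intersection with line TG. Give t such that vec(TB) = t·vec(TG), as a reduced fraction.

Set R = (0, 0), Y = (1, 0), M = (0, 1); any affine frame gives the same invariant.
1. T lies on line YM with YT:TM = 5:3 ⇒ T = (3/8, 5/8)
2. Q lies on line YT with YQ:QT = 2:5 ⇒ Q = (23/28, 5/28)
3. G lies on line TR with TG:GR = -1:3 ⇒ G = (9/16, 15/16)
4. S is where the line through R parallel to MG meets line GQ ⇒ S = (675/736, -75/736)
5. A lies on line SG with SA:AG = 5:2 ⇒ A = (855/1288, 825/1288)
through A parallel to RM: direction (0, 1); meets TG at B = (855/1288, 1425/1288)
B = T + t·(G−T) with t = 248/161

t = 248/161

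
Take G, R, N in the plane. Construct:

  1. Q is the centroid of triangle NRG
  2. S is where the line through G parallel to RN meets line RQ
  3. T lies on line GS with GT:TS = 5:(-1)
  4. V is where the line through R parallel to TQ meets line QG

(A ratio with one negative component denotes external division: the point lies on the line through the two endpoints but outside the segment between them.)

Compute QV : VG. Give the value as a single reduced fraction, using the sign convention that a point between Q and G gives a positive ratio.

Assign G = (0, 0), R = (1, 0), N = (0, 1) — the answer is frame-independent, so this choice is without loss of generality.
1. Q is the centroid of triangle NRG ⇒ Q = (1/3, 1/3)
2. S is where the line through G parallel to RN meets line RQ ⇒ S = (-1, 1)
3. T lies on line GS with GT:TS = 5:(-1) ⇒ T = (-5/4, 5/4)
4. V is where the line through R parallel to TQ meets line QG ⇒ V = (11/30, 11/30)
V = Q + t·(G−Q) with t = -1/10, so QV:VG = t:(1−t) = -1/10:11/10

QV:VG = -1/11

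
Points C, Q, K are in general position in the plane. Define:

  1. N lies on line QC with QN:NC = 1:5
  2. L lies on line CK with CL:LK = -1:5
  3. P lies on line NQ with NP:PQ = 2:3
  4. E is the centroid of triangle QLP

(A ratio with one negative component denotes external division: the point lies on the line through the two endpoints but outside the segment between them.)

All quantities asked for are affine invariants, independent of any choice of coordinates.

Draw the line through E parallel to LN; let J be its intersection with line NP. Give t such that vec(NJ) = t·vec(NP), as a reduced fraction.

t = 7/6

Set C = (0, 0), Q = (1, 0), K = (0, 1); any affine frame gives the same invariant.
1. N lies on line QC with QN:NC = 1:5 ⇒ N = (5/6, 0)
2. L lies on line CK with CL:LK = -1:5 ⇒ L = (0, -1/4)
3. P lies on line NQ with NP:PQ = 2:3 ⇒ P = (9/10, 0)
4. E is the centroid of triangle QLP ⇒ E = (19/30, -1/12)
through E parallel to LN: direction (5/6, 1/4); meets NP at J = (41/45, 0)
J = N + t·(P−N) with t = 7/6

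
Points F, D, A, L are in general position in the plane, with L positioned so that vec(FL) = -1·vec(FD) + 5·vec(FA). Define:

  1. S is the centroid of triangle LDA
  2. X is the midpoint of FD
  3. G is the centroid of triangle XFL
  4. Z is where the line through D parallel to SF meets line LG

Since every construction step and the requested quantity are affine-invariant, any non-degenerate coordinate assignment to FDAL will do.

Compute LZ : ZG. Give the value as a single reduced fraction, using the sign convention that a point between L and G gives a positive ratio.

Set F = (0, 0), D = (1, 0), A = (0, 1), L = (-1, 5); any affine frame gives the same invariant.
1. S is the centroid of triangle LDA ⇒ S = (0, 2)
2. X is the midpoint of FD ⇒ X = (1/2, 0)
3. G is the centroid of triangle XFL ⇒ G = (-1/6, 5/3)
4. Z is where the line through D parallel to SF meets line LG ⇒ Z = (1, -3)
Z = L + t·(G−L) with t = 12/5, so LZ:ZG = t:(1−t) = 12/5:-7/5

LZ:ZG = -12/7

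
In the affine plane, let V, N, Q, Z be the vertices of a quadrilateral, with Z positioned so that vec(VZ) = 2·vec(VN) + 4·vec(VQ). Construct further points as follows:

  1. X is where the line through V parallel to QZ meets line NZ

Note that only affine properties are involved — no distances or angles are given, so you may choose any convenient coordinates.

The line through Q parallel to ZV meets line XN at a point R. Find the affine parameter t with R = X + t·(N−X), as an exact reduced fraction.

Choose coordinates V = (0, 0), N = (1, 0), Q = (0, 1), Z = (2, 4).
1. X is where the line through V parallel to QZ meets line NZ ⇒ X = (8/5, 12/5)
through Q parallel to ZV: direction (-2, -4); meets XN at R = (5/2, 6)
R = X + t·(N−X) with t = -3/2

t = -3/2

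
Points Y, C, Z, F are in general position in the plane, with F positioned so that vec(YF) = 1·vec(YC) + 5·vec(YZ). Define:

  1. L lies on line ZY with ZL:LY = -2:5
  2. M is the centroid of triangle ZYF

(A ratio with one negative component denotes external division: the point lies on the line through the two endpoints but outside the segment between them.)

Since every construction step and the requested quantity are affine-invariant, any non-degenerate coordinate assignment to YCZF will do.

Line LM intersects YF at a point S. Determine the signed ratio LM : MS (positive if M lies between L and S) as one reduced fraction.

LM:MS = 4

Work in coordinates with Y = (0, 0), C = (1, 0), Z = (0, 1), F = (1, 5).
1. L lies on line ZY with ZL:LY = -2:5 ⇒ L = (0, 5/3)
2. M is the centroid of triangle ZYF ⇒ M = (1/3, 2)
line LM meets YF at S = (5/12, 25/12)
M = L + t·(S−L) with t = 4/5, so LM:MS = 4/5:1/5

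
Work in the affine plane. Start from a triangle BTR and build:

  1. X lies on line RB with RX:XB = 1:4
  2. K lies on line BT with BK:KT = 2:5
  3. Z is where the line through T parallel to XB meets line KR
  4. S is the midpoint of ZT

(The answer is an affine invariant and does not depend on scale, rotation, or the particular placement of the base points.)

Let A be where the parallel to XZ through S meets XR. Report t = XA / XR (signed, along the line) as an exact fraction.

t = 25/4

Choose coordinates B = (0, 0), T = (1, 0), R = (0, 1).
1. X lies on line RB with RX:XB = 1:4 ⇒ X = (0, 4/5)
2. K lies on line BT with BK:KT = 2:5 ⇒ K = (2/7, 0)
3. Z is where the line through T parallel to XB meets line KR ⇒ Z = (1, -5/2)
4. S is the midpoint of ZT ⇒ S = (1, -5/4)
through S parallel to XZ: direction (1, -33/10); meets XR at A = (0, 41/20)
A = X + t·(R−X) with t = 25/4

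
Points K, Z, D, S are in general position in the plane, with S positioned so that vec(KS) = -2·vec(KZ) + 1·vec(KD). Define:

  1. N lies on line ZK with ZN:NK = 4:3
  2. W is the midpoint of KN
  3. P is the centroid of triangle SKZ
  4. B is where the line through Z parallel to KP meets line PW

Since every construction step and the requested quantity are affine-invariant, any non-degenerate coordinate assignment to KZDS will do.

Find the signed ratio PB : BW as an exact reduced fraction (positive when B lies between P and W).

Work in coordinates with K = (0, 0), Z = (1, 0), D = (0, 1), S = (-2, 1).
1. N lies on line ZK with ZN:NK = 4:3 ⇒ N = (3/7, 0)
2. W is the midpoint of KN ⇒ W = (3/14, 0)
3. P is the centroid of triangle SKZ ⇒ P = (-1/3, 1/3)
4. B is where the line through Z parallel to KP meets line PW ⇒ B = (20/9, -11/9)
B = P + t·(W−P) with t = 14/3, so PB:BW = t:(1−t) = 14/3:-11/3

PB:BW = -14/11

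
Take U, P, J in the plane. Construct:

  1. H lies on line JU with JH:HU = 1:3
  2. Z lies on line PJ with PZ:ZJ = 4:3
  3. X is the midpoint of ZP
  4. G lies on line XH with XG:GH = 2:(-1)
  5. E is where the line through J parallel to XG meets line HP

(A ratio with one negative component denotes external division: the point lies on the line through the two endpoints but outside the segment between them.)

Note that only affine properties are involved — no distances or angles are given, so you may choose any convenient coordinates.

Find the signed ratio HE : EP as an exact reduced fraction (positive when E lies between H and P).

HE:EP = -5/7

Set U = (0, 0), P = (1, 0), J = (0, 1); any affine frame gives the same invariant.
1. H lies on line JU with JH:HU = 1:3 ⇒ H = (0, 3/4)
2. Z lies on line PJ with PZ:ZJ = 4:3 ⇒ Z = (3/7, 4/7)
3. X is the midpoint of ZP ⇒ X = (5/7, 2/7)
4. G lies on line XH with XG:GH = 2:(-1) ⇒ G = (-5/7, 17/14)
5. E is where the line through J parallel to XG meets line HP ⇒ E = (-5/2, 21/8)
E = H + t·(P−H) with t = -5/2, so HE:EP = t:(1−t) = -5/2:7/2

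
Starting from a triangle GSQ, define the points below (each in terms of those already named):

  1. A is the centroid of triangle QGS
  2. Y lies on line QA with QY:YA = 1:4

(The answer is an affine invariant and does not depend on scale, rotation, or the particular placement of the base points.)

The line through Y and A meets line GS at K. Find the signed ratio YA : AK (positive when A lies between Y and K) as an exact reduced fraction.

YA:AK = 8/5

Choose coordinates G = (0, 0), S = (1, 0), Q = (0, 1).
1. A is the centroid of triangle QGS ⇒ A = (1/3, 1/3)
2. Y lies on line QA with QY:YA = 1:4 ⇒ Y = (1/15, 13/15)
line YA meets GS at K = (1/2, 0)
A = Y + t·(K−Y) with t = 8/13, so YA:AK = 8/13:5/13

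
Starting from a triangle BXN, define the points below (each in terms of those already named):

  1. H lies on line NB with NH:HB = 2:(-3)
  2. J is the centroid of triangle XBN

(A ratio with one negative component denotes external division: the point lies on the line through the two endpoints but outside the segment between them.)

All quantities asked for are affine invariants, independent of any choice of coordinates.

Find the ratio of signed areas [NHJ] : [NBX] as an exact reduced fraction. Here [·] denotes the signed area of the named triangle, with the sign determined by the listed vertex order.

Choose coordinates B = (0, 0), X = (1, 0), N = (0, 1).
1. H lies on line NB with NH:HB = 2:(-3) ⇒ H = (0, 3)
2. J is the centroid of triangle XBN ⇒ J = (1/3, 1/3)
2·[NHJ] = -2/3, 2·[NBX] = 1
[NHJ]:[NBX] = -2/3:1 = -2/3

[NHJ]:[NBX] = -2/3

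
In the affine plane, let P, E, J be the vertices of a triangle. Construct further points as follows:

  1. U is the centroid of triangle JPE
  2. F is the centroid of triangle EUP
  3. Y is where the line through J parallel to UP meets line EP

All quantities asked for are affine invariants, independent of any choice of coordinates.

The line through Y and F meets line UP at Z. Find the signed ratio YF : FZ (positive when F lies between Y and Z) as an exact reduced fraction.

Assign P = (0, 0), E = (1, 0), J = (0, 1) — the answer is frame-independent, so this choice is without loss of generality.
1. U is the centroid of triangle JPE ⇒ U = (1/3, 1/3)
2. F is the centroid of triangle EUP ⇒ F = (4/9, 1/9)
3. Y is where the line through J parallel to UP meets line EP ⇒ Y = (-1, 0)
line YF meets UP at Z = (1/12, 1/12)
F = Y + t·(Z−Y) with t = 4/3, so YF:FZ = 4/3:-1/3

YF:FZ = -4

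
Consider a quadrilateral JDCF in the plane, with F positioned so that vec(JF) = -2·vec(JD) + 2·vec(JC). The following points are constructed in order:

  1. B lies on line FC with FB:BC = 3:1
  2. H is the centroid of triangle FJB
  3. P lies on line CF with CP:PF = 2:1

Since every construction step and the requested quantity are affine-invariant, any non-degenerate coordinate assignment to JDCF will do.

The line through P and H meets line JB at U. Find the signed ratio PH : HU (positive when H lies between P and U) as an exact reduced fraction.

PH:HU = 2/3

Assign J = (0, 0), D = (1, 0), C = (0, 1), F = (-2, 2) — the answer is frame-independent, so this choice is without loss of generality.
1. B lies on line FC with FB:BC = 3:1 ⇒ B = (-1/2, 5/4)
2. H is the centroid of triangle FJB ⇒ H = (-5/6, 13/12)
3. P lies on line CF with CP:PF = 2:1 ⇒ P = (-4/3, 5/3)
line PH meets JB at U = (-1/12, 5/24)
H = P + t·(U−P) with t = 2/5, so PH:HU = 2/5:3/5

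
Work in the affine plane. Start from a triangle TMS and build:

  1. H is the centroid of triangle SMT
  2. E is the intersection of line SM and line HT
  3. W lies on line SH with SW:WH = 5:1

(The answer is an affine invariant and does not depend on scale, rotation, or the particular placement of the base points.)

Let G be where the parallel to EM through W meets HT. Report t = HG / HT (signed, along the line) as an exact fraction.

Set T = (0, 0), M = (1, 0), S = (0, 1); any affine frame gives the same invariant.
1. H is the centroid of triangle SMT ⇒ H = (1/3, 1/3)
2. E is the intersection of line SM and line HT ⇒ E = (1/2, 1/2)
3. W lies on line SH with SW:WH = 5:1 ⇒ W = (5/18, 4/9)
through W parallel to EM: direction (1/2, -1/2); meets HT at G = (13/36, 13/36)
G = H + t·(T−H) with t = -1/12

t = -1/12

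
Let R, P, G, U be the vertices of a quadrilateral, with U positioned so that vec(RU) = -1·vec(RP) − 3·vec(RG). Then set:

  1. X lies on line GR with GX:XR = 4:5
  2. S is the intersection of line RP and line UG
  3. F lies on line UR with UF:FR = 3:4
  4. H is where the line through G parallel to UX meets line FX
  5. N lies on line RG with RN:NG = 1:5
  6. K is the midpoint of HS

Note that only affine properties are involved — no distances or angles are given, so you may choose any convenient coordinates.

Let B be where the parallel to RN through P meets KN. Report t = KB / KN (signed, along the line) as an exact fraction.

t = -71/49

Choose coordinates R = (0, 0), P = (1, 0), G = (0, 1), U = (-1, -3).
1. X lies on line GR with GX:XR = 4:5 ⇒ X = (0, 5/9)
2. S is the intersection of line RP and line UG ⇒ S = (-1/4, 0)
3. F lies on line UR with UF:FR = 3:4 ⇒ F = (-4/7, -12/7)
4. H is where the line through G parallel to UX meets line FX ⇒ H = (16/15, 647/135)
5. N lies on line RG with RN:NG = 1:5 ⇒ N = (0, 1/6)
6. K is the midpoint of HS ⇒ K = (49/120, 647/270)
through P parallel to RN: direction (0, 1/6); meets KN at B = (1, 709/126)
B = K + t·(N−K) with t = -71/49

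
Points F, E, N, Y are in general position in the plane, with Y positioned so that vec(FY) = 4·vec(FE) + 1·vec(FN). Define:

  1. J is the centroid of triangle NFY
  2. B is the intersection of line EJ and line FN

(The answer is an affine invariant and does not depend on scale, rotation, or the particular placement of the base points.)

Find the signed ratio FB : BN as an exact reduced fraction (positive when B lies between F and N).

FB:BN = -2/3

Set F = (0, 0), E = (1, 0), N = (0, 1), Y = (4, 1); any affine frame gives the same invariant.
1. J is the centroid of triangle NFY ⇒ J = (4/3, 2/3)
2. B is the intersection of line EJ and line FN ⇒ B = (0, -2)
B = F + t·(N−F) with t = -2, so FB:BN = t:(1−t) = -2:3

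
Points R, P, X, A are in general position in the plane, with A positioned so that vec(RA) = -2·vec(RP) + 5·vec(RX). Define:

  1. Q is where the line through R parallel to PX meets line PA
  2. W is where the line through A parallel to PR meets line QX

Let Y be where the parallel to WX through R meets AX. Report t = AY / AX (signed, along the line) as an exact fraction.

Work in coordinates with R = (0, 0), P = (1, 0), X = (0, 1), A = (-2, 5).
1. Q is where the line through R parallel to PX meets line PA ⇒ Q = (5/2, -5/2)
2. W is where the line through A parallel to PR meets line QX ⇒ W = (-20/7, 5)
through R parallel to WX: direction (20/7, -4); meets AX at Y = (5/3, -7/3)
Y = A + t·(X−A) with t = 11/6

t = 11/6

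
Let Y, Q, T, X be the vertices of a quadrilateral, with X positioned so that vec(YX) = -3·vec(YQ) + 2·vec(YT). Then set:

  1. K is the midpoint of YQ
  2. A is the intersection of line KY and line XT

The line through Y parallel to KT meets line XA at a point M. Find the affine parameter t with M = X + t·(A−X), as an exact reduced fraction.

t = 2/5

Set Y = (0, 0), Q = (1, 0), T = (0, 1), X = (-3, 2); any affine frame gives the same invariant.
1. K is the midpoint of YQ ⇒ K = (1/2, 0)
2. A is the intersection of line KY and line XT ⇒ A = (3, 0)
through Y parallel to KT: direction (-1/2, 1); meets XA at M = (-3/5, 6/5)
M = X + t·(A−X) with t = 2/5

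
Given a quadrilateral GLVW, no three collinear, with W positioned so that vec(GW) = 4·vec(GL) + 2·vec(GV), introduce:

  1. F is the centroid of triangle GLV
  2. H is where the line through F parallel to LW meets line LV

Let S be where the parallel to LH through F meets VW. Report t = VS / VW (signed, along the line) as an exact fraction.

t = -1/15

Set G = (0, 0), L = (1, 0), V = (0, 1), W = (4, 2); any affine frame gives the same invariant.
1. F is the centroid of triangle GLV ⇒ F = (1/3, 1/3)
2. H is where the line through F parallel to LW meets line LV ⇒ H = (8/15, 7/15)
through F parallel to LH: direction (-7/15, 7/15); meets VW at S = (-4/15, 14/15)
S = V + t·(W−V) with t = -1/15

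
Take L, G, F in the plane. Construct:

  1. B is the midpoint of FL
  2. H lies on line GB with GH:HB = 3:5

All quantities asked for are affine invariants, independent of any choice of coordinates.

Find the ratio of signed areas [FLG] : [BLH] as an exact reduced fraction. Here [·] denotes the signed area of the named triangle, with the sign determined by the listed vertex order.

[FLG]:[BLH] = 16/5

Work in coordinates with L = (0, 0), G = (1, 0), F = (0, 1).
1. B is the midpoint of FL ⇒ B = (0, 1/2)
2. H lies on line GB with GH:HB = 3:5 ⇒ H = (5/8, 3/16)
2·[FLG] = 1, 2·[BLH] = 5/16
[FLG]:[BLH] = 1:5/16 = 16/5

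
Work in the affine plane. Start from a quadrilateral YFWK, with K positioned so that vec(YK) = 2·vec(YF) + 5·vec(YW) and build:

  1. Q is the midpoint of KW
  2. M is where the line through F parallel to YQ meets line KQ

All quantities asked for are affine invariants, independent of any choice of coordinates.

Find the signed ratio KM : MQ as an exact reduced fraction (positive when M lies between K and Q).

Assign Y = (0, 0), F = (1, 0), W = (0, 1), K = (2, 5) — the answer is frame-independent, so this choice is without loss of generality.
1. Q is the midpoint of KW ⇒ Q = (1, 3)
2. M is where the line through F parallel to YQ meets line KQ ⇒ M = (4, 9)
M = K + t·(Q−K) with t = -2, so KM:MQ = t:(1−t) = -2:3

KM:MQ = -2/3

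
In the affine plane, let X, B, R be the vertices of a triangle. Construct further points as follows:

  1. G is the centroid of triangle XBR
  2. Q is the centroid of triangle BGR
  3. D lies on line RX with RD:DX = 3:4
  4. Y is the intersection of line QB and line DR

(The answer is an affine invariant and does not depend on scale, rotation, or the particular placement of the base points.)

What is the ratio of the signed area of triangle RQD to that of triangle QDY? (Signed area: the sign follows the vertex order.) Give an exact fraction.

Assign X = (0, 0), B = (1, 0), R = (0, 1) — the answer is frame-independent, so this choice is without loss of generality.
1. G is the centroid of triangle XBR ⇒ G = (1/3, 1/3)
2. Q is the centroid of triangle BGR ⇒ Q = (4/9, 4/9)
3. D lies on line RX with RD:DX = 3:4 ⇒ D = (0, 4/7)
4. Y is the intersection of line QB and line DR ⇒ Y = (0, 4/5)
2·[RQD] = -4/21, 2·[QDY] = -32/315
[RQD]:[QDY] = -4/21:-32/315 = 15/8

[RQD]:[QDY] = 15/8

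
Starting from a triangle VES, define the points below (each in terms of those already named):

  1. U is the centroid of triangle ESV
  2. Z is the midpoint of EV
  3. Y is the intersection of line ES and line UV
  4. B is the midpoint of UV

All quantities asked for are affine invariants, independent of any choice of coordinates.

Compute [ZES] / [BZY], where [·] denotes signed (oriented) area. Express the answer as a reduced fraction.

Set V = (0, 0), E = (1, 0), S = (0, 1); any affine frame gives the same invariant.
1. U is the centroid of triangle ESV ⇒ U = (1/3, 1/3)
2. Z is the midpoint of EV ⇒ Z = (1/2, 0)
3. Y is the intersection of line ES and line UV ⇒ Y = (1/2, 1/2)
4. B is the midpoint of UV ⇒ B = (1/6, 1/6)
2·[ZES] = 1/2, 2·[BZY] = 1/6
[ZES]:[BZY] = 1/2:1/6 = 3

[ZES]:[BZY] = 3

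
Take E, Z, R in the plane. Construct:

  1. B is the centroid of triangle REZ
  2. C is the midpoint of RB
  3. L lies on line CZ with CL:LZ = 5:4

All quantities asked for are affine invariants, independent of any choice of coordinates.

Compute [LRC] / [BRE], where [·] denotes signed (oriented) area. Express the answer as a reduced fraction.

Set E = (0, 0), Z = (1, 0), R = (0, 1); any affine frame gives the same invariant.
1. B is the centroid of triangle REZ ⇒ B = (1/3, 1/3)
2. C is the midpoint of RB ⇒ C = (1/6, 2/3)
3. L lies on line CZ with CL:LZ = 5:4 ⇒ L = (17/27, 8/27)
2·[LRC] = 5/54, 2·[BRE] = 1/3
[LRC]:[BRE] = 5/54:1/3 = 5/18

[LRC]:[BRE] = 5/18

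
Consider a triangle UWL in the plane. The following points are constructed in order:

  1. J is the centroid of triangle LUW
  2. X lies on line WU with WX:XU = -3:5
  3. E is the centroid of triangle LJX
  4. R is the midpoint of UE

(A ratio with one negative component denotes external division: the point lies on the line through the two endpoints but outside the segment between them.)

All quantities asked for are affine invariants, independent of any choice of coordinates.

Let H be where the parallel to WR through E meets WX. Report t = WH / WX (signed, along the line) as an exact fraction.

t = 2/3

Choose coordinates U = (0, 0), W = (1, 0), L = (0, 1).
1. J is the centroid of triangle LUW ⇒ J = (1/3, 1/3)
2. X lies on line WU with WX:XU = -3:5 ⇒ X = (5/2, 0)
3. E is the centroid of triangle LJX ⇒ E = (17/18, 4/9)
4. R is the midpoint of UE ⇒ R = (17/36, 2/9)
through E parallel to WR: direction (-19/36, 2/9); meets WX at H = (2, 0)
H = W + t·(X−W) with t = 2/3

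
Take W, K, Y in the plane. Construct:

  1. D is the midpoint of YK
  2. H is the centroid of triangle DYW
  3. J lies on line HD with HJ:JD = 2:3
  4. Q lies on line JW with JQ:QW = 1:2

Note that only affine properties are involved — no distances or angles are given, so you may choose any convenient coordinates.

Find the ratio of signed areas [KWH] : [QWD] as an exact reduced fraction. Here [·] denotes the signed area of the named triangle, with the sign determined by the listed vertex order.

[KWH]:[QWD] = -15/2

Assign W = (0, 0), K = (1, 0), Y = (0, 1) — the answer is frame-independent, so this choice is without loss of generality.
1. D is the midpoint of YK ⇒ D = (1/2, 1/2)
2. H is the centroid of triangle DYW ⇒ H = (1/6, 1/2)
3. J lies on line HD with HJ:JD = 2:3 ⇒ J = (3/10, 1/2)
4. Q lies on line JW with JQ:QW = 1:2 ⇒ Q = (1/5, 1/3)
2·[KWH] = -1/2, 2·[QWD] = 1/15
[KWH]:[QWD] = -1/2:1/15 = -15/2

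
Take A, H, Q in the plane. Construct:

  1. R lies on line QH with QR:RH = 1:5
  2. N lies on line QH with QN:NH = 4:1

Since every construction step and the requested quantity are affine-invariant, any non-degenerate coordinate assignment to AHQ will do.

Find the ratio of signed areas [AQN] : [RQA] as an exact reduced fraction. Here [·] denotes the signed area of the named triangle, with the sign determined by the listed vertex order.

Set A = (0, 0), H = (1, 0), Q = (0, 1); any affine frame gives the same invariant.
1. R lies on line QH with QR:RH = 1:5 ⇒ R = (1/6, 5/6)
2. N lies on line QH with QN:NH = 4:1 ⇒ N = (4/5, 1/5)
2·[AQN] = -4/5, 2·[RQA] = 1/6
[AQN]:[RQA] = -4/5:1/6 = -24/5

[AQN]:[RQA] = -24/5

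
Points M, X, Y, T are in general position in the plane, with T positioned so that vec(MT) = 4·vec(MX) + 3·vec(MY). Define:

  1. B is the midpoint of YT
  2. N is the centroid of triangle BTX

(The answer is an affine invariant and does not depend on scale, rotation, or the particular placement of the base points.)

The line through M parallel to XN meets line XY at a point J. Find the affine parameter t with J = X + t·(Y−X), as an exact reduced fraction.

Set M = (0, 0), X = (1, 0), Y = (0, 1), T = (4, 3); any affine frame gives the same invariant.
1. B is the midpoint of YT ⇒ B = (2, 2)
2. N is the centroid of triangle BTX ⇒ N = (7/3, 5/3)
through M parallel to XN: direction (4/3, 5/3); meets XY at J = (4/9, 5/9)
J = X + t·(Y−X) with t = 5/9

t = 5/9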